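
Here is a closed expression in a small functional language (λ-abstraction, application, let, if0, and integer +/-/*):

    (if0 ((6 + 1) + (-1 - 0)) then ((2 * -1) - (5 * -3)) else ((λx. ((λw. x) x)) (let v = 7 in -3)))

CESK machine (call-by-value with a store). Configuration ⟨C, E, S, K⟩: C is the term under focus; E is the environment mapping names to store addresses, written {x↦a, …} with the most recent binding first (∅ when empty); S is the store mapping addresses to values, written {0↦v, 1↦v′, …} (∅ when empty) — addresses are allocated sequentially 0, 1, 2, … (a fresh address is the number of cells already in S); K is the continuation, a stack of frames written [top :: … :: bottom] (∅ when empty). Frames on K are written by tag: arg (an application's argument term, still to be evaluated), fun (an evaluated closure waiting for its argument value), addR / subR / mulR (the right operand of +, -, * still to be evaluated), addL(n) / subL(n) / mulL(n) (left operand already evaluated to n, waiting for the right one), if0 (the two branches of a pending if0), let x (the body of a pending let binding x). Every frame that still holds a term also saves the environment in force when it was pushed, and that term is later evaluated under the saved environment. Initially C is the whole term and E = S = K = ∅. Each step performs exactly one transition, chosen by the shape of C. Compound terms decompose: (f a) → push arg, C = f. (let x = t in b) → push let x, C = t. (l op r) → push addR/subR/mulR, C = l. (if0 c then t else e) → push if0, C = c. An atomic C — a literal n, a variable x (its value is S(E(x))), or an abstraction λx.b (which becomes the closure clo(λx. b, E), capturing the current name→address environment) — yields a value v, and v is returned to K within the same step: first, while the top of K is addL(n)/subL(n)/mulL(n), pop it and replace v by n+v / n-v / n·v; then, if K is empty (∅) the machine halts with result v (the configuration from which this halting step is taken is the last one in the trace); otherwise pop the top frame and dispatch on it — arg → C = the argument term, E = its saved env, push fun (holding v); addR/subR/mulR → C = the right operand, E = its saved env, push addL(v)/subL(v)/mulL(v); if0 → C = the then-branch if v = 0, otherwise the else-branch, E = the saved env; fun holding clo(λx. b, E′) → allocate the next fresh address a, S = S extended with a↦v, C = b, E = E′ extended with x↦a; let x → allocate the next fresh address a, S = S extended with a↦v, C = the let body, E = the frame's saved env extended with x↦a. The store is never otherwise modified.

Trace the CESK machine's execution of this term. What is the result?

Answer: -3

Derivation:
t=0: [C=(if0 ((6 + 1) + (-1 - 0)) then ((2 * -1) - (5 * -3)) else ((λx. ((λw. x) x)) (let v = 7 in -3))) | E=∅ | S=∅ | K=∅]
t=1: [C=((6 + 1) + (-1 - 0)) | E=∅ | S=∅ | K=[if0]]
t=2: [C=(6 + 1) | E=∅ | S=∅ | K=[addR :: if0]]
t=3: [C=6 | E=∅ | S=∅ | K=[addR :: addR :: if0]]
t=4: [C=1 | E=∅ | S=∅ | K=[addL(6) :: addR :: if0]]
t=5: [C=(-1 - 0) | E=∅ | S=∅ | K=[addL(7) :: if0]]
t=6: [C=-1 | E=∅ | S=∅ | K=[subR :: addL(7) :: if0]]
t=7: [C=0 | E=∅ | S=∅ | K=[subL(-1) :: addL(7) :: if0]]
t=8: [C=((λx. ((λw. x) x)) (let v = 7 in -3)) | E=∅ | S=∅ | K=∅]
t=9: [C=(λx. ((λw. x) x)) | E=∅ | S=∅ | K=[arg]]
t=10: [C=(let v = 7 in -3) | E=∅ | S=∅ | K=[fun]]
t=11: [C=7 | E=∅ | S=∅ | K=[let v :: fun]]
t=12: [C=-3 | E={v↦0} | S={0↦7} | K=[fun]]
t=13: [C=((λw. x) x) | E={x↦1} | S={0↦7, 1↦-3} | K=∅]
t=14: [C=(λw. x) | E={x↦1} | S={0↦7, 1↦-3} | K=[arg]]
t=15: [C=x | E={x↦1} | S={0↦7, 1↦-3} | K=[fun]]
t=16: [C=x | E={w↦2, x↦1} | S={0↦7, 1↦-3, 2↦-3} | K=∅]
→ final value -3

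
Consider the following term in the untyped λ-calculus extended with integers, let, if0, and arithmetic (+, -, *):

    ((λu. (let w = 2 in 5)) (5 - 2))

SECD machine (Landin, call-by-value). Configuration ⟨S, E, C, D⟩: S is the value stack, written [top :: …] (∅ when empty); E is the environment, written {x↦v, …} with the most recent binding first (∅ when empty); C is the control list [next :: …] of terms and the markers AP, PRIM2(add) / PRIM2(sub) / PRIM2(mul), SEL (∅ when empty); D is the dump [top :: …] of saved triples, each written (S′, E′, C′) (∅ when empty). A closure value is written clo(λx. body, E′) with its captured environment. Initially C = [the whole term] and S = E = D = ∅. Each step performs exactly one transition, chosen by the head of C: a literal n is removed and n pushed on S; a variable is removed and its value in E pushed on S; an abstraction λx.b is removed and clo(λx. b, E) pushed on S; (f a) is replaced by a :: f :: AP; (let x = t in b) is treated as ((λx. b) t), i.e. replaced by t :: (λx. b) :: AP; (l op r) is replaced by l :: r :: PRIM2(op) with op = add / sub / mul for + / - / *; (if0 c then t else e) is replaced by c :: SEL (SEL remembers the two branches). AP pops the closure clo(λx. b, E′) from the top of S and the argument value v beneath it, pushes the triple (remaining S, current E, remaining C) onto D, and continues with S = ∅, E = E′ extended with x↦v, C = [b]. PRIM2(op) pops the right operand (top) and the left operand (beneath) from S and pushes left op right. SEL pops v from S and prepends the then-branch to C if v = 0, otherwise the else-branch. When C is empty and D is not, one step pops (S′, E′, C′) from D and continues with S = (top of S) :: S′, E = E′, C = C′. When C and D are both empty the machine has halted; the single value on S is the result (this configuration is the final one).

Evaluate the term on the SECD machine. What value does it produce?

0. <S=∅, E=∅, C=[((λu. (let w = 2 in 5)) (5 - 2))], D=∅>
1. <S=∅, E=∅, C=[(5 - 2) :: (λu. (let w = 2 in 5)) :: AP], D=∅>
2. <S=∅, E=∅, C=[5 :: 2 :: PRIM2(sub) :: (λu. (let w = 2 in 5)) :: AP], D=∅>
3. <S=[5], E=∅, C=[2 :: PRIM2(sub) :: (λu. (let w = 2 in 5)) :: AP], D=∅>
4. <S=[2 :: 5], E=∅, C=[PRIM2(sub) :: (λu. (let w = 2 in 5)) :: AP], D=∅>
5. <S=[3], E=∅, C=[(λu. (let w = 2 in 5)) :: AP], D=∅>
6. <S=[clo(λu. (let w = 2 in 5), ∅) :: 3], E=∅, C=[AP], D=∅>
7. <S=∅, E={u↦3}, C=[(let w = 2 in 5)], D=[(∅, ∅, ∅)]>
8. <S=∅, E={u↦3}, C=[2 :: (λw. 5) :: AP], D=[(∅, ∅, ∅)]>
9. <S=[2], E={u↦3}, C=[(λw. 5) :: AP], D=[(∅, ∅, ∅)]>
10. <S=[clo(λw. 5, {u↦3}) :: 2], E={u↦3}, C=[AP], D=[(∅, ∅, ∅)]>
11. <S=∅, E={w↦2, u↦3}, C=[5], D=[(∅, {u↦3}, ∅) :: (∅, ∅, ∅)]>
12. <S=[5], E={w↦2, u↦3}, C=∅, D=[(∅, {u↦3}, ∅) :: (∅, ∅, ∅)]>
13. <S=[5], E={u↦3}, C=∅, D=[(∅, ∅, ∅)]>
14. <S=[5], E=∅, C=∅, D=∅>
→ final value 5

Answer: 5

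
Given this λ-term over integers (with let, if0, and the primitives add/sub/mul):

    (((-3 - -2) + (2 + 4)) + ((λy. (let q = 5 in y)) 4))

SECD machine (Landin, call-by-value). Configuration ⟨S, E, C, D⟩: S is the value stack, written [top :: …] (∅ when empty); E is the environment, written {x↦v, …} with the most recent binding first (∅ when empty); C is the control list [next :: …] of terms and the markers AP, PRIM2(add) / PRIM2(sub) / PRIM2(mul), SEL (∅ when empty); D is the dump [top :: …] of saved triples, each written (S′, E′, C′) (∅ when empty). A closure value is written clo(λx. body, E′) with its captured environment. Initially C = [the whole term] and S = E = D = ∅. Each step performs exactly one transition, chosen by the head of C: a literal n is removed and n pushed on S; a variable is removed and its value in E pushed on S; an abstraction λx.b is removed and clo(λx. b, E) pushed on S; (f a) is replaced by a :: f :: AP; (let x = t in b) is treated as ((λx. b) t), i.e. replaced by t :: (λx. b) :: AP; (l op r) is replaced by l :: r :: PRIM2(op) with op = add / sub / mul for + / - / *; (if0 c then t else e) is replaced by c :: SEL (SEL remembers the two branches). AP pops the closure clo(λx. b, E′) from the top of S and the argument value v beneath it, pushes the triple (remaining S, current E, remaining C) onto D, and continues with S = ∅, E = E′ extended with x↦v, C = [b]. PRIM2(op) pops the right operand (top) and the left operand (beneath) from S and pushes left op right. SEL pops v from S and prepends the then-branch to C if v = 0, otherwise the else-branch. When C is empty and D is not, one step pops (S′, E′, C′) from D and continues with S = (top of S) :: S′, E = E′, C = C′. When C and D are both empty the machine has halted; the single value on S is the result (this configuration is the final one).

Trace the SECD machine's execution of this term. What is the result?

Answer: 9

Execution trace:
0. ⟨S=∅; E=∅; C=[(((-3 - -2) + (2 + 4)) + ((λy. (let q = 5 in y)) 4))]; D=∅⟩
1. ⟨S=∅; E=∅; C=[((-3 - -2) + (2 + 4)) :: ((λy. (let q = 5 in y)) 4) :: PRIM2(add)]; D=∅⟩
2. ⟨S=∅; E=∅; C=[(-3 - -2) :: (2 + 4) :: PRIM2(add) :: ((λy. (let q = 5 in y)) 4) :: PRIM2(add)]; D=∅⟩
3. ⟨S=∅; E=∅; C=[-3 :: -2 :: PRIM2(sub) :: (2 + 4) :: PRIM2(add) :: ((λy. (let q = 5 in y)) 4) :: PRIM2(add)]; D=∅⟩
4. ⟨S=[-3]; E=∅; C=[-2 :: PRIM2(sub) :: (2 + 4) :: PRIM2(add) :: ((λy. (let q = 5 in y)) 4) :: PRIM2(add)]; D=∅⟩
5. ⟨S=[-2 :: -3]; E=∅; C=[PRIM2(sub) :: (2 + 4) :: PRIM2(add) :: ((λy. (let q = 5 in y)) 4) :: PRIM2(add)]; D=∅⟩
6. ⟨S=[-1]; E=∅; C=[(2 + 4) :: PRIM2(add) :: ((λy. (let q = 5 in y)) 4) :: PRIM2(add)]; D=∅⟩
7. ⟨S=[-1]; E=∅; C=[2 :: 4 :: PRIM2(add) :: PRIM2(add) :: ((λy. (let q = 5 in y)) 4) :: PRIM2(add)]; D=∅⟩
8. ⟨S=[2 :: -1]; E=∅; C=[4 :: PRIM2(add) :: PRIM2(add) :: ((λy. (let q = 5 in y)) 4) :: PRIM2(add)]; D=∅⟩
9. ⟨S=[4 :: 2 :: -1]; E=∅; C=[PRIM2(add) :: PRIM2(add) :: ((λy. (let q = 5 in y)) 4) :: PRIM2(add)]; D=∅⟩
10. ⟨S=[6 :: -1]; E=∅; C=[PRIM2(add) :: ((λy. (let q = 5 in y)) 4) :: PRIM2(add)]; D=∅⟩
11. ⟨S=[5]; E=∅; C=[((λy. (let q = 5 in y)) 4) :: PRIM2(add)]; D=∅⟩
12. ⟨S=[5]; E=∅; C=[4 :: (λy. (let q = 5 in y)) :: AP :: PRIM2(add)]; D=∅⟩
13. ⟨S=[4 :: 5]; E=∅; C=[(λy. (let q = 5 in y)) :: AP :: PRIM2(add)]; D=∅⟩
14. ⟨S=[clo(λy. (let q = 5 in y), ∅) :: 4 :: 5]; E=∅; C=[AP :: PRIM2(add)]; D=∅⟩
15. ⟨S=∅; E={y↦4}; C=[(let q = 5 in y)]; D=[([5], ∅, [PRIM2(add)])]⟩
16. ⟨S=∅; E={y↦4}; C=[5 :: (λq. y) :: AP]; D=[([5], ∅, [PRIM2(add)])]⟩
17. ⟨S=[5]; E={y↦4}; C=[(λq. y) :: AP]; D=[([5], ∅, [PRIM2(add)])]⟩
18. ⟨S=[clo(λq. y, {y↦4}) :: 5]; E={y↦4}; C=[AP]; D=[([5], ∅, [PRIM2(add)])]⟩
19. ⟨S=∅; E={q↦5, y↦4}; C=[y]; D=[(∅, {y↦4}, ∅) :: ([5], ∅, [PRIM2(add)])]⟩
20. ⟨S=[4]; E={q↦5, y↦4}; C=∅; D=[(∅, {y↦4}, ∅) :: ([5], ∅, [PRIM2(add)])]⟩
21. ⟨S=[4]; E={y↦4}; C=∅; D=[([5], ∅, [PRIM2(add)])]⟩
22. ⟨S=[4 :: 5]; E=∅; C=[PRIM2(add)]; D=∅⟩
23. ⟨S=[9]; E=∅; C=∅; D=∅⟩
→ final value 9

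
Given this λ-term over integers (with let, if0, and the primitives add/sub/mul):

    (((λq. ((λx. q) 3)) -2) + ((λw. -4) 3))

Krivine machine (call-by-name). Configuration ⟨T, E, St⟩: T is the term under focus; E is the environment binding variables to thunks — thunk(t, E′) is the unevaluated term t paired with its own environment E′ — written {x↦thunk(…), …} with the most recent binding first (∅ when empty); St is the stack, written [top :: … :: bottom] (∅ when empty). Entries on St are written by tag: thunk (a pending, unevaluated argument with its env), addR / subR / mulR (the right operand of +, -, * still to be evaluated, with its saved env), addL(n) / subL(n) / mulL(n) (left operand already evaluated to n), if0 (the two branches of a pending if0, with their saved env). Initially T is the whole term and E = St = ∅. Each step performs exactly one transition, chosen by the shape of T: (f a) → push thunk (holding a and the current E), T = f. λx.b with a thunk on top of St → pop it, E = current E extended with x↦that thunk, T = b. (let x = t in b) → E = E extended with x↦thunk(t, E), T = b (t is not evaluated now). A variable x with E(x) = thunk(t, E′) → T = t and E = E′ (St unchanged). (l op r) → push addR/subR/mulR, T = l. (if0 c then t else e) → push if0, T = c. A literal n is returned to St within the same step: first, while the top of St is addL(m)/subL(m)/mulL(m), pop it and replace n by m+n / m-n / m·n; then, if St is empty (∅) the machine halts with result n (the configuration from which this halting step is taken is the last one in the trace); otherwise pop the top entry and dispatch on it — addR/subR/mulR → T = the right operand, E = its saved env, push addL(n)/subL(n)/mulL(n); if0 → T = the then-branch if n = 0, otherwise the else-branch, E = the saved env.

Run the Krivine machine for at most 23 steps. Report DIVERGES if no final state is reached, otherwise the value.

Answer: -6

Machine steps:
0. <T=(((λq. ((λx. q) 3)) -2) + ((λw. -4) 3)), E=∅, St=∅>
1. <T=((λq. ((λx. q) 3)) -2), E=∅, St=[addR]>
2. <T=(λq. ((λx. q) 3)), E=∅, St=[thunk :: addR]>
3. <T=((λx. q) 3), E={q↦thunk(-2, ∅)}, St=[addR]>
4. <T=(λx. q), E={q↦thunk(-2, ∅)}, St=[thunk :: addR]>
5. <T=q, E={x↦thunk(3, {q↦thunk(-2, ∅)}), q↦thunk(-2, ∅)}, St=[addR]>
6. <T=-2, E=∅, St=[addR]>
7. <T=((λw. -4) 3), E=∅, St=[addL(-2)]>
8. <T=(λw. -4), E=∅, St=[thunk :: addL(-2)]>
9. <T=-4, E={w↦thunk(3, ∅)}, St=[addL(-2)]>
→ final value -6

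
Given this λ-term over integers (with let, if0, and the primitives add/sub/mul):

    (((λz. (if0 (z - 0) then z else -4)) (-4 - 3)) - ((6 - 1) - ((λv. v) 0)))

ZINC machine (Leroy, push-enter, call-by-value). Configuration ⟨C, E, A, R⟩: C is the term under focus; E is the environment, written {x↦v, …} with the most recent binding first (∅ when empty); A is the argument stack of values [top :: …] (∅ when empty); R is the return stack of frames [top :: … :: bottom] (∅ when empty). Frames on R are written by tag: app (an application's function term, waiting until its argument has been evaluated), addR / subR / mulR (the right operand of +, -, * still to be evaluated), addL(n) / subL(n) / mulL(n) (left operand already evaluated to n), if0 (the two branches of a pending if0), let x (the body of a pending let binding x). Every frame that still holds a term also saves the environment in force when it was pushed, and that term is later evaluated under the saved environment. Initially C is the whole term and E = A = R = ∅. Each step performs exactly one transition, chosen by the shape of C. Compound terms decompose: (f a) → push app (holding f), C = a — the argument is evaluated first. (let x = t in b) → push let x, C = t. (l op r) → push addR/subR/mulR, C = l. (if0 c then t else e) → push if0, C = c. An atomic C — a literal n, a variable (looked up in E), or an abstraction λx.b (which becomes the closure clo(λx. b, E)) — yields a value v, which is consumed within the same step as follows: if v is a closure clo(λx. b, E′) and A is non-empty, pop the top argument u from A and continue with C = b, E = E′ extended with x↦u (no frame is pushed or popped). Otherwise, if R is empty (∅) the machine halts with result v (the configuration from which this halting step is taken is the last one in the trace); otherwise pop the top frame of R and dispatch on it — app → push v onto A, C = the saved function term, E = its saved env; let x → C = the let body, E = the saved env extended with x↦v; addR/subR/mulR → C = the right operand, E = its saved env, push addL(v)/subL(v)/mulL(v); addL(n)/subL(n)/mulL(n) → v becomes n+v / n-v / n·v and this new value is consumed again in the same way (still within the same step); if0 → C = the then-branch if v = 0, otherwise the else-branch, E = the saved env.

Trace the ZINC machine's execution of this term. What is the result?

0. ⟨C=(((λz. (if0 (z - 0) then z else -4)) (-4 - 3)) - ((6 - 1) - ((λv. v) 0))); E=∅; A=∅; R=∅⟩
1. ⟨C=((λz. (if0 (z - 0) then z else -4)) (-4 - 3)); E=∅; A=∅; R=[subR]⟩
2. ⟨C=(-4 - 3); E=∅; A=∅; R=[app :: subR]⟩
3. ⟨C=-4; E=∅; A=∅; R=[subR :: app :: subR]⟩
4. ⟨C=3; E=∅; A=∅; R=[subL(-4) :: app :: subR]⟩
5. ⟨C=(λz. (if0 (z - 0) then z else -4)); E=∅; A=[-7]; R=[subR]⟩
6. ⟨C=(if0 (z - 0) then z else -4); E={z↦-7}; A=∅; R=[subR]⟩
7. ⟨C=(z - 0); E={z↦-7}; A=∅; R=[if0 :: subR]⟩
8. ⟨C=z; E={z↦-7}; A=∅; R=[subR :: if0 :: subR]⟩
9. ⟨C=0; E={z↦-7}; A=∅; R=[subL(-7) :: if0 :: subR]⟩
10. ⟨C=-4; E={z↦-7}; A=∅; R=[subR]⟩
11. ⟨C=((6 - 1) - ((λv. v) 0)); E=∅; A=∅; R=[subL(-4)]⟩
12. ⟨C=(6 - 1); E=∅; A=∅; R=[subR :: subL(-4)]⟩
13. ⟨C=6; E=∅; A=∅; R=[subR :: subR :: subL(-4)]⟩
14. ⟨C=1; E=∅; A=∅; R=[subL(6) :: subR :: subL(-4)]⟩
15. ⟨C=((λv. v) 0); E=∅; A=∅; R=[subL(5) :: subL(-4)]⟩
16. ⟨C=0; E=∅; A=∅; R=[app :: subL(5) :: subL(-4)]⟩
17. ⟨C=(λv. v); E=∅; A=[0]; R=[subL(5) :: subL(-4)]⟩
18. ⟨C=v; E={v↦0}; A=∅; R=[subL(5) :: subL(-4)]⟩
→ final value -9

Answer: -9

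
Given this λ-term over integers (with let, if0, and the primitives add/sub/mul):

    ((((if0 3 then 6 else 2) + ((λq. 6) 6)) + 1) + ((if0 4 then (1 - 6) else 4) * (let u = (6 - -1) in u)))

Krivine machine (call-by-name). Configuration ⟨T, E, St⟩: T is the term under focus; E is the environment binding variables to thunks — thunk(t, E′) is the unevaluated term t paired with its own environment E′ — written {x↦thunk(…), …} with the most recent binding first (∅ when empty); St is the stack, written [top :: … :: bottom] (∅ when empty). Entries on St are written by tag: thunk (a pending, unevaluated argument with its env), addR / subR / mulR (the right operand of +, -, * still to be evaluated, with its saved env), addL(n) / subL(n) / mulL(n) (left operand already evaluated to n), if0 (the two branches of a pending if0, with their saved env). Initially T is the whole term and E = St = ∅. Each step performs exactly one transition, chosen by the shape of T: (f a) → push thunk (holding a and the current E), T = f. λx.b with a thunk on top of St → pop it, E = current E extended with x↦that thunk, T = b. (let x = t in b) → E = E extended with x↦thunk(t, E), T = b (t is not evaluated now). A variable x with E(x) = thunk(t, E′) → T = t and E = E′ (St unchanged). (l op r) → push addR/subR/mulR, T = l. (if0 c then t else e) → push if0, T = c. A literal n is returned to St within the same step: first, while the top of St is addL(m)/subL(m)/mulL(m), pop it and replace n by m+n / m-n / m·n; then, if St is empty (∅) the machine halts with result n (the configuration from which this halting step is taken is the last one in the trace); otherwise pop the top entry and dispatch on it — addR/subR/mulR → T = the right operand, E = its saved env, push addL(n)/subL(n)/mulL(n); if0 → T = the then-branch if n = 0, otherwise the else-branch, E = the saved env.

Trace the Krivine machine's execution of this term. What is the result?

[0] <T=((((if0 3 then 6 else 2) + ((λq. 6) 6)) + 1) + ((if0 4 then (1 - 6) else 4) * (let u = (6 - -1) in u))), E=∅, St=∅>
[1] <T=(((if0 3 then 6 else 2) + ((λq. 6) 6)) + 1), E=∅, St=[addR]>
[2] <T=((if0 3 then 6 else 2) + ((λq. 6) 6)), E=∅, St=[addR :: addR]>
[3] <T=(if0 3 then 6 else 2), E=∅, St=[addR :: addR :: addR]>
[4] <T=3, E=∅, St=[if0 :: addR :: addR :: addR]>
[5] <T=2, E=∅, St=[addR :: addR :: addR]>
[6] <T=((λq. 6) 6), E=∅, St=[addL(2) :: addR :: addR]>
[7] <T=(λq. 6), E=∅, St=[thunk :: addL(2) :: addR :: addR]>
[8] <T=6, E={q↦thunk(6, ∅)}, St=[addL(2) :: addR :: addR]>
[9] <T=1, E=∅, St=[addL(8) :: addR]>
[10] <T=((if0 4 then (1 - 6) else 4) * (let u = (6 - -1) in u)), E=∅, St=[addL(9)]>
[11] <T=(if0 4 then (1 - 6) else 4), E=∅, St=[mulR :: addL(9)]>
[12] <T=4, E=∅, St=[if0 :: mulR :: addL(9)]>
[13] <T=4, E=∅, St=[mulR :: addL(9)]>
[14] <T=(let u = (6 - -1) in u), E=∅, St=[mulL(4) :: addL(9)]>
[15] <T=u, E={u↦thunk((6 - -1), ∅)}, St=[mulL(4) :: addL(9)]>
[16] <T=(6 - -1), E=∅, St=[mulL(4) :: addL(9)]>
[17] <T=6, E=∅, St=[subR :: mulL(4) :: addL(9)]>
[18] <T=-1, E=∅, St=[subL(6) :: mulL(4) :: addL(9)]>
→ final value 37

Answer: 37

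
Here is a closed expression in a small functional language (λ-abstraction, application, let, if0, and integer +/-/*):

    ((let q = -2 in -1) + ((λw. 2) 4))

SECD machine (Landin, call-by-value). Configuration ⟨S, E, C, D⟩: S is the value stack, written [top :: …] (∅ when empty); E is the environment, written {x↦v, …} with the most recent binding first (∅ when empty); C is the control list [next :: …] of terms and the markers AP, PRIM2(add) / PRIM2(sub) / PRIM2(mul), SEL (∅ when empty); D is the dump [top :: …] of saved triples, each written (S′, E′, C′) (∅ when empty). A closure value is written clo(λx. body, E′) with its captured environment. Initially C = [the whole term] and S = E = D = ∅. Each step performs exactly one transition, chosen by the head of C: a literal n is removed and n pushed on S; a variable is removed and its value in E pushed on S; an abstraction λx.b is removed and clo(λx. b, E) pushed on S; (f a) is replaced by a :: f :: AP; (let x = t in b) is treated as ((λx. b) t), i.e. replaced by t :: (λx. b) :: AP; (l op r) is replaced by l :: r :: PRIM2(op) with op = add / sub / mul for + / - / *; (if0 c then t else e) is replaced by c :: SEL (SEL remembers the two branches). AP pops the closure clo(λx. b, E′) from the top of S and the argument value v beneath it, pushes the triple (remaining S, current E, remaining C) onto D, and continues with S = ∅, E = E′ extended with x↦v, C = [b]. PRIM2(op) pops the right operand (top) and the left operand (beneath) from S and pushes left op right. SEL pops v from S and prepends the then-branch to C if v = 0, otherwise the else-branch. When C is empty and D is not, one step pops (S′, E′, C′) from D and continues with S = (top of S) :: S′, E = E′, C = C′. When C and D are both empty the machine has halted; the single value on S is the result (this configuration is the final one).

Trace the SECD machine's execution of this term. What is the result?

t=0: ⟨S=∅; E=∅; C=[((let q = -2 in -1) + ((λw. 2) 4))]; D=∅⟩
t=1: ⟨S=∅; E=∅; C=[(let q = -2 in -1) :: ((λw. 2) 4) :: PRIM2(add)]; D=∅⟩
t=2: ⟨S=∅; E=∅; C=[-2 :: (λq. -1) :: AP :: ((λw. 2) 4) :: PRIM2(add)]; D=∅⟩
t=3: ⟨S=[-2]; E=∅; C=[(λq. -1) :: AP :: ((λw. 2) 4) :: PRIM2(add)]; D=∅⟩
t=4: ⟨S=[clo(λq. -1, ∅) :: -2]; E=∅; C=[AP :: ((λw. 2) 4) :: PRIM2(add)]; D=∅⟩
t=5: ⟨S=∅; E={q↦-2}; C=[-1]; D=[(∅, ∅, [((λw. 2) 4) :: PRIM2(add)])]⟩
t=6: ⟨S=[-1]; E={q↦-2}; C=∅; D=[(∅, ∅, [((λw. 2) 4) :: PRIM2(add)])]⟩
t=7: ⟨S=[-1]; E=∅; C=[((λw. 2) 4) :: PRIM2(add)]; D=∅⟩
t=8: ⟨S=[-1]; E=∅; C=[4 :: (λw. 2) :: AP :: PRIM2(add)]; D=∅⟩
t=9: ⟨S=[4 :: -1]; E=∅; C=[(λw. 2) :: AP :: PRIM2(add)]; D=∅⟩
t=10: ⟨S=[clo(λw. 2, ∅) :: 4 :: -1]; E=∅; C=[AP :: PRIM2(add)]; D=∅⟩
t=11: ⟨S=∅; E={w↦4}; C=[2]; D=[([-1], ∅, [PRIM2(add)])]⟩
t=12: ⟨S=[2]; E={w↦4}; C=∅; D=[([-1], ∅, [PRIM2(add)])]⟩
t=13: ⟨S=[2 :: -1]; E=∅; C=[PRIM2(add)]; D=∅⟩
t=14: ⟨S=[1]; E=∅; C=∅; D=∅⟩
→ final value 1

Answer: 1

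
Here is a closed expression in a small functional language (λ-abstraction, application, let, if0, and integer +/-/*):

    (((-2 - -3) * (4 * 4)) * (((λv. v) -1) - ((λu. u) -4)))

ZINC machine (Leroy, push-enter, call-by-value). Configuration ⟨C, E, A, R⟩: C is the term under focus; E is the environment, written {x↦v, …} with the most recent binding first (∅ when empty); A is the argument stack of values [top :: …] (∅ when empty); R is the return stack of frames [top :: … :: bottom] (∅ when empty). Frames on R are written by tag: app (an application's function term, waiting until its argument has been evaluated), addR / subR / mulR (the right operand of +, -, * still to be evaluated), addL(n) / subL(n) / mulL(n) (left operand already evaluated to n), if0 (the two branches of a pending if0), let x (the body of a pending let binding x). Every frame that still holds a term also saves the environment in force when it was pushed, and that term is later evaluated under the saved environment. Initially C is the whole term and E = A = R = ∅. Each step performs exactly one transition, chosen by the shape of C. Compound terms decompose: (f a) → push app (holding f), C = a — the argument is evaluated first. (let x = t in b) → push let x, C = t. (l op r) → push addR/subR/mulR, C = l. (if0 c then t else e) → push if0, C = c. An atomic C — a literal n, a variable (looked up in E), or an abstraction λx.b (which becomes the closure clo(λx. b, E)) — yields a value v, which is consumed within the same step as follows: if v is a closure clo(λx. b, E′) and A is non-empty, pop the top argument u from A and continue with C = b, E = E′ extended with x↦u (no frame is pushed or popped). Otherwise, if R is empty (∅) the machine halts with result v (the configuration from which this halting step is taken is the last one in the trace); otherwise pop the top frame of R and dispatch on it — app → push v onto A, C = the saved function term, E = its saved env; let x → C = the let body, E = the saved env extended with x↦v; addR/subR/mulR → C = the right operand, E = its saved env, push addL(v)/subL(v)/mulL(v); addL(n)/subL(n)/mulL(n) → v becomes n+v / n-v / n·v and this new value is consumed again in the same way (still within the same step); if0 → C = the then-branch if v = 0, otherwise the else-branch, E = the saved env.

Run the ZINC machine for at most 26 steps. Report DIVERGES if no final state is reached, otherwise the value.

t=0: <C=(((-2 - -3) * (4 * 4)) * (((λv. v) -1) - ((λu. u) -4))), E=∅, A=∅, R=∅>
t=1: <C=((-2 - -3) * (4 * 4)), E=∅, A=∅, R=[mulR]>
t=2: <C=(-2 - -3), E=∅, A=∅, R=[mulR :: mulR]>
t=3: <C=-2, E=∅, A=∅, R=[subR :: mulR :: mulR]>
t=4: <C=-3, E=∅, A=∅, R=[subL(-2) :: mulR :: mulR]>
t=5: <C=(4 * 4), E=∅, A=∅, R=[mulL(1) :: mulR]>
t=6: <C=4, E=∅, A=∅, R=[mulR :: mulL(1) :: mulR]>
t=7: <C=4, E=∅, A=∅, R=[mulL(4) :: mulL(1) :: mulR]>
t=8: <C=(((λv. v) -1) - ((λu. u) -4)), E=∅, A=∅, R=[mulL(16)]>
t=9: <C=((λv. v) -1), E=∅, A=∅, R=[subR :: mulL(16)]>
t=10: <C=-1, E=∅, A=∅, R=[app :: subR :: mulL(16)]>
t=11: <C=(λv. v), E=∅, A=[-1], R=[subR :: mulL(16)]>
t=12: <C=v, E={v↦-1}, A=∅, R=[subR :: mulL(16)]>
t=13: <C=((λu. u) -4), E=∅, A=∅, R=[subL(-1) :: mulL(16)]>
t=14: <C=-4, E=∅, A=∅, R=[app :: subL(-1) :: mulL(16)]>
t=15: <C=(λu. u), E=∅, A=[-4], R=[subL(-1) :: mulL(16)]>
t=16: <C=u, E={u↦-4}, A=∅, R=[subL(-1) :: mulL(16)]>
→ final value 48

Answer: 48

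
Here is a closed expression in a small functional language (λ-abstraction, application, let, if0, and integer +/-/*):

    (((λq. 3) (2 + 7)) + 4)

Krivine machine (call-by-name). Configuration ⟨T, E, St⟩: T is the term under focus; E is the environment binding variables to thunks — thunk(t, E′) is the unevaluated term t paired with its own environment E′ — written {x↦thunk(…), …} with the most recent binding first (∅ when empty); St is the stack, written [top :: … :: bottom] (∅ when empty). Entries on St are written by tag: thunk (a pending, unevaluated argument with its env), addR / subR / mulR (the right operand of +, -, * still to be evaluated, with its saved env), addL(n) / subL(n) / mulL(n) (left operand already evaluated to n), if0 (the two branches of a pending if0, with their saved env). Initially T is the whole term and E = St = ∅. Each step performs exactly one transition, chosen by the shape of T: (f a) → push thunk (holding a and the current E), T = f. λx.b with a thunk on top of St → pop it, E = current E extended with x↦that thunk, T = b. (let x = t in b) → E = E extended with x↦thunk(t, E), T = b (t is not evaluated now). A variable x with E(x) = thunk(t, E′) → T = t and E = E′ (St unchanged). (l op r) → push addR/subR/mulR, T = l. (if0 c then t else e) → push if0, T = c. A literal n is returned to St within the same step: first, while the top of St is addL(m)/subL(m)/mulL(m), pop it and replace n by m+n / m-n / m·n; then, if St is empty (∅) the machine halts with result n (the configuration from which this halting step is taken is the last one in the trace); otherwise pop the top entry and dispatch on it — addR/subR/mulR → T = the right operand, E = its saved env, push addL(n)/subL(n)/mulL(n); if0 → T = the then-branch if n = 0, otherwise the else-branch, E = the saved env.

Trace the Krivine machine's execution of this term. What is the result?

[0] [T=(((λq. 3) (2 + 7)) + 4) | E=∅ | St=∅]
[1] [T=((λq. 3) (2 + 7)) | E=∅ | St=[addR]]
[2] [T=(λq. 3) | E=∅ | St=[thunk :: addR]]
[3] [T=3 | E={q↦thunk((2 + 7), ∅)} | St=[addR]]
[4] [T=4 | E=∅ | St=[addL(3)]]
→ final value 7

Answer: 7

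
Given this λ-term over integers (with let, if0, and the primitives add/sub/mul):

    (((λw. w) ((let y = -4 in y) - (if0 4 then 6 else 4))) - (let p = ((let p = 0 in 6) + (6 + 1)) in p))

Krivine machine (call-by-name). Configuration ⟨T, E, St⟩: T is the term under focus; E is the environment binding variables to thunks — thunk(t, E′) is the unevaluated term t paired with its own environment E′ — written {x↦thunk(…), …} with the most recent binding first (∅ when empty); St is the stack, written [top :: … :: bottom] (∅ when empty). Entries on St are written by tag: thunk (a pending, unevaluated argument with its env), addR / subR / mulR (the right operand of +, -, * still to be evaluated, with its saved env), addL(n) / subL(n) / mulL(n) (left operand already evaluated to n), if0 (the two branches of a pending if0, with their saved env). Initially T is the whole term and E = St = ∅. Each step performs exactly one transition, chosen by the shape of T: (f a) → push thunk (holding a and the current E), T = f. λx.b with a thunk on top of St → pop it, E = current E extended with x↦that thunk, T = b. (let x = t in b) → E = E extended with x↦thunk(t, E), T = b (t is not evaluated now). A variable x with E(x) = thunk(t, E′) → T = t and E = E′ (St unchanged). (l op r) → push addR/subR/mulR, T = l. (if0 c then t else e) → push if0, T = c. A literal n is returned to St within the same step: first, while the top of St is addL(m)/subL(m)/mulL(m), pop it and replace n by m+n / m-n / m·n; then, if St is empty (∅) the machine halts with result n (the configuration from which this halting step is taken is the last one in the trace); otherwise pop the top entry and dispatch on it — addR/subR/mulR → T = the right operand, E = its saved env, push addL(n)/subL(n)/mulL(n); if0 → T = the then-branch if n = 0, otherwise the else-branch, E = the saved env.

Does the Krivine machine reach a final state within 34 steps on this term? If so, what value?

Answer: -21

Machine steps:
step 0: [T=(((λw. w) ((let y = -4 in y) - (if0 4 then 6 else 4))) - (let p = ((let p = 0 in 6) + (6 + 1)) in p)) | E=∅ | St=∅]
step 1: [T=((λw. w) ((let y = -4 in y) - (if0 4 then 6 else 4))) | E=∅ | St=[subR]]
step 2: [T=(λw. w) | E=∅ | St=[thunk :: subR]]
step 3: [T=w | E={w↦thunk(((let y = -4 in y) - (if0 4 then 6 else 4)), ∅)} | St=[subR]]
step 4: [T=((let y = -4 in y) - (if0 4 then 6 else 4)) | E=∅ | St=[subR]]
step 5: [T=(let y = -4 in y) | E=∅ | St=[subR :: subR]]
step 6: [T=y | E={y↦thunk(-4, ∅)} | St=[subR :: subR]]
step 7: [T=-4 | E=∅ | St=[subR :: subR]]
step 8: [T=(if0 4 then 6 else 4) | E=∅ | St=[subL(-4) :: subR]]
step 9: [T=4 | E=∅ | St=[if0 :: subL(-4) :: subR]]
step 10: [T=4 | E=∅ | St=[subL(-4) :: subR]]
step 11: [T=(let p = ((let p = 0 in 6) + (6 + 1)) in p) | E=∅ | St=[subL(-8)]]
step 12: [T=p | E={p↦thunk(((let p = 0 in 6) + (6 + 1)), ∅)} | St=[subL(-8)]]
step 13: [T=((let p = 0 in 6) + (6 + 1)) | E=∅ | St=[subL(-8)]]
step 14: [T=(let p = 0 in 6) | E=∅ | St=[addR :: subL(-8)]]
step 15: [T=6 | E={p↦thunk(0, ∅)} | St=[addR :: subL(-8)]]
step 16: [T=(6 + 1) | E=∅ | St=[addL(6) :: subL(-8)]]
step 17: [T=6 | E=∅ | St=[addR :: addL(6) :: subL(-8)]]
step 18: [T=1 | E=∅ | St=[addL(6) :: addL(6) :: subL(-8)]]
→ final value -21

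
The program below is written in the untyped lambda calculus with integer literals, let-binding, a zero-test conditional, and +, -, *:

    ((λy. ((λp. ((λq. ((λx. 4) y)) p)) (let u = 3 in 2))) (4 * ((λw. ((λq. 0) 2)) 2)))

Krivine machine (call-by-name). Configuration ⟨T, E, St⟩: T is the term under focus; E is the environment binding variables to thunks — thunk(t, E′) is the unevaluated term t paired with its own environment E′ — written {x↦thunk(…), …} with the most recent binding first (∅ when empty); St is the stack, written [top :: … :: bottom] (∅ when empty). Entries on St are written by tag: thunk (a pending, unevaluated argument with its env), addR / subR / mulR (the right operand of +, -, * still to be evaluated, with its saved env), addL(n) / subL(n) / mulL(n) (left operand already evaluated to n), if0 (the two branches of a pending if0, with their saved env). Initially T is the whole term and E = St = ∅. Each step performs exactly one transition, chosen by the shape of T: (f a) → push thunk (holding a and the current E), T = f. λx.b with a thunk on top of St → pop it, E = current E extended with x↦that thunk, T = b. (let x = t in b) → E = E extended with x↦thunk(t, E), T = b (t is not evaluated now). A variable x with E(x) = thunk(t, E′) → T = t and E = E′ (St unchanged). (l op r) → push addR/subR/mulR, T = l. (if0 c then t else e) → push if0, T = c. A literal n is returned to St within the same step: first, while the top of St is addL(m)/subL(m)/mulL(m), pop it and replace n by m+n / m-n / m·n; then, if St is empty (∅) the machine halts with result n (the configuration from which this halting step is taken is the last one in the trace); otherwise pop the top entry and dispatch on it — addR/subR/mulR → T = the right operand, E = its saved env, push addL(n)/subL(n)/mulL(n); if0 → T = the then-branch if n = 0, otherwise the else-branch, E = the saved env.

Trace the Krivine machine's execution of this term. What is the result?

Answer: 4

Machine steps:
0. [T=((λy. ((λp. ((λq. ((λx. 4) y)) p)) (let u = 3 in 2))) (4 * ((λw. ((λq. 0) 2)) 2))) | E=∅ | St=∅]
1. [T=(λy. ((λp. ((λq. ((λx. 4) y)) p)) (let u = 3 in 2))) | E=∅ | St=[thunk]]
2. [T=((λp. ((λq. ((λx. 4) y)) p)) (let u = 3 in 2)) | E={y↦thunk((4 * ((λw. ((λq. 0) 2)) 2)), ∅)} | St=∅]
3. [T=(λp. ((λq. ((λx. 4) y)) p)) | E={y↦thunk((4 * ((λw. ((λq. 0) 2)) 2)), ∅)} | St=[thunk]]
4. [T=((λq. ((λx. 4) y)) p) | E={p↦thunk((let u = 3 in 2), {y↦thunk((4 * ((λw. ((λq. 0) 2)) 2)), ∅)}), y↦thunk((4 * ((λw. ((λq. 0) 2)) 2)), ∅)} | St=∅]
5. [T=(λq. ((λx. 4) y)) | E={p↦thunk((let u = 3 in 2), {y↦thunk((4 * ((λw. ((λq. 0) 2)) 2)), ∅)}), y↦thunk((4 * ((λw. ((λq. 0) 2)) 2)), ∅)} | St=[thunk]]
6. [T=((λx. 4) y) | E={q↦thunk(p, {p↦thunk((let u = 3 in 2), {y↦thunk((4 * ((λw. ((λq. 0) 2)) 2)), ∅)}), y↦thunk((4 * ((λw. ((λq. 0) 2)) 2)), ∅)}), p↦thunk((let u = 3 in 2), {y↦thunk((4 * ((λw. ((λq. 0) 2)) 2)), ∅)}), y↦thunk((4 * ((λw. ((λq. 0) 2)) 2)), ∅)} | St=∅]
7. [T=(λx. 4) | E={q↦thunk(p, {p↦thunk((let u = 3 in 2), {y↦thunk((4 * ((λw. ((λq. 0) 2)) 2)), ∅)}), y↦thunk((4 * ((λw. ((λq. 0) 2)) 2)), ∅)}), p↦thunk((let u = 3 in 2), {y↦thunk((4 * ((λw. ((λq. 0) 2)) 2)), ∅)}), y↦thunk((4 * ((λw. ((λq. 0) 2)) 2)), ∅)} | St=[thunk]]
8. [T=4 | E={x↦thunk(y, {q↦thunk(p, {p↦thunk((let u = 3 in 2), {y↦thunk((4 * ((λw. ((λq. 0) 2)) 2)), ∅)}), y↦thunk((4 * ((λw. ((λq. 0) 2)) 2)), ∅)}), p↦thunk((let u = 3 in 2), {y↦thunk((4 * ((λw. ((λq. 0) 2)) 2)), ∅)}), y↦thunk((4 * ((λw. ((λq. 0) 2)) 2)), ∅)}), q↦thunk(p, {p↦thunk((let u = 3 in 2), {y↦thunk((4 * ((λw. ((λq. 0) 2)) 2)), ∅)}), y↦thunk((4 * ((λw. ((λq. 0) 2)) 2)), ∅)}), p↦thunk((let u = 3 in 2), {y↦thunk((4 * ((λw. ((λq. 0) 2)) 2)), ∅)}), y↦thunk((4 * ((λw. ((λq. 0) 2)) 2)), ∅)} | St=∅]
→ final value 4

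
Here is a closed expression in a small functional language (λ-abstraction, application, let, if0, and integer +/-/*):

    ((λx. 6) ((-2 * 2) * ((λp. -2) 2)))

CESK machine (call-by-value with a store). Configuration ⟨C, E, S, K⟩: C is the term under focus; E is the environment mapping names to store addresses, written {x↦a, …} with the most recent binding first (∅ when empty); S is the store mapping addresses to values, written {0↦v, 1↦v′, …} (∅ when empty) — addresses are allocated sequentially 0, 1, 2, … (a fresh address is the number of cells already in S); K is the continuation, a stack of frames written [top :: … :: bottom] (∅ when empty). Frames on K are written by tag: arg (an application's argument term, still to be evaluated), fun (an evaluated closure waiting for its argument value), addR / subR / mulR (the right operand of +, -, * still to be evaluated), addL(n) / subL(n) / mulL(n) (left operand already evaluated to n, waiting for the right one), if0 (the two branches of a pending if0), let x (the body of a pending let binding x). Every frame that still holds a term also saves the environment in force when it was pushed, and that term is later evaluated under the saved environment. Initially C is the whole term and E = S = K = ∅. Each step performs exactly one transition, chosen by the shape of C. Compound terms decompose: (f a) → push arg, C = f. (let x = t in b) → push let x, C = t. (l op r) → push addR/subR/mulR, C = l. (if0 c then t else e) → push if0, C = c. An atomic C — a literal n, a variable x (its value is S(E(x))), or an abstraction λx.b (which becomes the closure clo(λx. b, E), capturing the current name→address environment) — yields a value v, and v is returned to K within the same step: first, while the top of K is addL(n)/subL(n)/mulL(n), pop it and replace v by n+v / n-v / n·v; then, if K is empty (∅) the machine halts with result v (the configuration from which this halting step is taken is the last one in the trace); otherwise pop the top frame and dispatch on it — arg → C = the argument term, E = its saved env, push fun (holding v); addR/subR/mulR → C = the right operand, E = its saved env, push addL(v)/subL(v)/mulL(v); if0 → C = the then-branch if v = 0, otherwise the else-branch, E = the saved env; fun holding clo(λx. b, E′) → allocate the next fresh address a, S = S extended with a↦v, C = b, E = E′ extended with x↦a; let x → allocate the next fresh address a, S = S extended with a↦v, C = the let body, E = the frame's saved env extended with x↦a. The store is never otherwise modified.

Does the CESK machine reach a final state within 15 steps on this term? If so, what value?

Answer: 6

Execution trace:
[0] ⟨C=((λx. 6) ((-2 * 2) * ((λp. -2) 2))); E=∅; S=∅; K=∅⟩
[1] ⟨C=(λx. 6); E=∅; S=∅; K=[arg]⟩
[2] ⟨C=((-2 * 2) * ((λp. -2) 2)); E=∅; S=∅; K=[fun]⟩
[3] ⟨C=(-2 * 2); E=∅; S=∅; K=[mulR :: fun]⟩
[4] ⟨C=-2; E=∅; S=∅; K=[mulR :: mulR :: fun]⟩
[5] ⟨C=2; E=∅; S=∅; K=[mulL(-2) :: mulR :: fun]⟩
[6] ⟨C=((λp. -2) 2); E=∅; S=∅; K=[mulL(-4) :: fun]⟩
[7] ⟨C=(λp. -2); E=∅; S=∅; K=[arg :: mulL(-4) :: fun]⟩
[8] ⟨C=2; E=∅; S=∅; K=[fun :: mulL(-4) :: fun]⟩
[9] ⟨C=-2; E={p↦0}; S={0↦2}; K=[mulL(-4) :: fun]⟩
[10] ⟨C=6; E={x↦1}; S={0↦2, 1↦8}; K=∅⟩
→ final value 6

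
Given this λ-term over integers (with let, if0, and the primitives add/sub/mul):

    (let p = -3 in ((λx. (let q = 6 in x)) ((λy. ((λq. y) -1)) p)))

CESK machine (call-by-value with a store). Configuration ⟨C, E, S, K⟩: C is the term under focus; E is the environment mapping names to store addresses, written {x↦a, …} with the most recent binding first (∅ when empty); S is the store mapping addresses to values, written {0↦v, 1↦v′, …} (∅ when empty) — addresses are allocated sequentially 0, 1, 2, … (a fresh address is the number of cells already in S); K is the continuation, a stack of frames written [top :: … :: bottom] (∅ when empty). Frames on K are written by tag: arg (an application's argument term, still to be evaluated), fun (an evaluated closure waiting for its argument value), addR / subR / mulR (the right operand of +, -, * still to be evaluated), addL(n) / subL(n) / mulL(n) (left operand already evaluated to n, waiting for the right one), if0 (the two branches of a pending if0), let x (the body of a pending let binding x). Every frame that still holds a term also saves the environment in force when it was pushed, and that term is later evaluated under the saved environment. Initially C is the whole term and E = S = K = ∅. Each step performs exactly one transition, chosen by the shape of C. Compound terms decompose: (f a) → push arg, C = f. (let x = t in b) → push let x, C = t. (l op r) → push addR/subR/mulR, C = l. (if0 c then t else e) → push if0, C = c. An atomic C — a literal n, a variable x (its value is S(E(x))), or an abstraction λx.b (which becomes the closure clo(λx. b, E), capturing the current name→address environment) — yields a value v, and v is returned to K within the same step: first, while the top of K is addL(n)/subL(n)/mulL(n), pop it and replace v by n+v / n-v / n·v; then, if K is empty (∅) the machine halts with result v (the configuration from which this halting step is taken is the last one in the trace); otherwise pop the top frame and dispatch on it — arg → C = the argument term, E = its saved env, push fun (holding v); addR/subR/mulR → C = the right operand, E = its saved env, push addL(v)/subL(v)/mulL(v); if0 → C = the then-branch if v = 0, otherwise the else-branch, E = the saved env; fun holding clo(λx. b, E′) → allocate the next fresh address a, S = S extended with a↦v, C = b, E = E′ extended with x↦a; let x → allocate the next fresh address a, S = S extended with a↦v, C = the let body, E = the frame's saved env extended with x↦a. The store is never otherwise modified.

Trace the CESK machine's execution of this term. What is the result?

Answer: -3

Execution trace:
t=0: ⟨C=(let p = -3 in ((λx. (let q = 6 in x)) ((λy. ((λq. y) -1)) p))); E=∅; S=∅; K=∅⟩
t=1: ⟨C=-3; E=∅; S=∅; K=[let p]⟩
t=2: ⟨C=((λx. (let q = 6 in x)) ((λy. ((λq. y) -1)) p)); E={p↦0}; S={0↦-3}; K=∅⟩
t=3: ⟨C=(λx. (let q = 6 in x)); E={p↦0}; S={0↦-3}; K=[arg]⟩
t=4: ⟨C=((λy. ((λq. y) -1)) p); E={p↦0}; S={0↦-3}; K=[fun]⟩
t=5: ⟨C=(λy. ((λq. y) -1)); E={p↦0}; S={0↦-3}; K=[arg :: fun]⟩
t=6: ⟨C=p; E={p↦0}; S={0↦-3}; K=[fun :: fun]⟩
t=7: ⟨C=((λq. y) -1); E={y↦1, p↦0}; S={0↦-3, 1↦-3}; K=[fun]⟩
t=8: ⟨C=(λq. y); E={y↦1, p↦0}; S={0↦-3, 1↦-3}; K=[arg :: fun]⟩
t=9: ⟨C=-1; E={y↦1, p↦0}; S={0↦-3, 1↦-3}; K=[fun :: fun]⟩
t=10: ⟨C=y; E={q↦2, y↦1, p↦0}; S={0↦-3, 1↦-3, 2↦-1}; K=[fun]⟩
t=11: ⟨C=(let q = 6 in x); E={x↦3, p↦0}; S={0↦-3, 1↦-3, 2↦-1, 3↦-3}; K=∅⟩
t=12: ⟨C=6; E={x↦3, p↦0}; S={0↦-3, 1↦-3, 2↦-1, 3↦-3}; K=[let q]⟩
t=13: ⟨C=x; E={q↦4, x↦3, p↦0}; S={0↦-3, 1↦-3, 2↦-1, 3↦-3, 4↦6}; K=∅⟩
→ final value -3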